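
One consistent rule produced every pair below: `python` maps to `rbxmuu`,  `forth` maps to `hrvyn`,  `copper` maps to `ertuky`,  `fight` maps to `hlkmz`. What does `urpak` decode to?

solve

In python: p→r is +2, y→b is +3, t→x is +4, h→m is +5 — the shift increases by 1 each position. Letter i (0-indexed) is shifted by i+2, so successive shifts are 2, 3, 4, ….
Undoing it on urpak: u−2=s, r−3=o, p−4=l, a−5=v, k−6=e.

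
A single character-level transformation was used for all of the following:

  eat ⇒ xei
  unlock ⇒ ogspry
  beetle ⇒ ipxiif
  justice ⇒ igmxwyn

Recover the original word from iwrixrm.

The output letters match the input read backwards, each shifted +4: eat reversed is tae. The word is reversed, then every letter is shifted forward by 4.
Reversing it on iwrixrm: shift back: i−4=e, w−4=s, r−4=n, i−4=e, x−4=t, r−4=n, m−4=i → esnetni; then reverse → intense.

intense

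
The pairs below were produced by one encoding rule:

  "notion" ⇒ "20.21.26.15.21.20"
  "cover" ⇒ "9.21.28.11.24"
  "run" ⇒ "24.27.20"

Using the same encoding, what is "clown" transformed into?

9.18.21.29.20

n is letter #14 and maps to 20: an offset of 6. The number is (letter's place in the alphabet, a=1) + 6.
For clown: c=3→9, l=12→18, o=15→21, w=23→29, n=14→20.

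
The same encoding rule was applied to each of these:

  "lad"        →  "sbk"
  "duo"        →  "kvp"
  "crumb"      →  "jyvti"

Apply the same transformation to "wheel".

The shift depends on letter class: consonant l→s is +7, but vowel a→b is +1. Vowels shift forward by 1 and consonants shift forward by 7.
Applying it to wheel: w(cons)+7=d, h(cons)+7=o, e(vowel)+1=f, e(vowel)+1=f, l(cons)+7=s.

doffs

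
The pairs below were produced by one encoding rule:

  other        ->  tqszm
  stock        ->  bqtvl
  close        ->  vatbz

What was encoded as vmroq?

Each letter's alphabet position (a=0..z=25) is mapped through 15·x+17 mod 26 — an affine cipher.
Undoing it on vmroq: v(21)→7·(21−17)≡2=c; m(12)→7·(12−17)≡17=r; r(17)→7·(17−17)≡0=a; o(14)→7·(14−17)≡5=f; q(16)→7·(16−17)≡19=t (all mod 26).

craft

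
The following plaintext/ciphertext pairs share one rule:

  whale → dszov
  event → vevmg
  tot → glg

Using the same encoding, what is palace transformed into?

Each pair mirrors across the alphabet (w↔d, h↔s, a↔z): positions sum to 25. This is the alphabet-reversal cipher (Atbash): a becomes z, b becomes y, etc.
Applying it to palace: p↔k, a↔z, l↔o, a↔z, c↔x, e↔v.

kzozxv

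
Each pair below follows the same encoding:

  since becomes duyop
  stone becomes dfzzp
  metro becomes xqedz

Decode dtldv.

The shifts repeat in a cycle of length 2: positions 0,1,… shift by +11, +12, then the pattern repeats.
Reversing it on dtldv: d−11=s, t−12=h, l−11=a, d−12=r, v−11=k.

shark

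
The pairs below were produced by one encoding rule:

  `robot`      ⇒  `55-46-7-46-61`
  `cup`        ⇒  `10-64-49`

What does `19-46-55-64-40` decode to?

forum

r(#18)→55 and o(#15)→46: differences scale by 3, so n = 3·pos + 1. With a=1..z=26, the number is 3·pos + 1.
Reversing it on 19-46-55-64-40: 19→(19−1)÷3=6=f, 46→(46−1)÷3=15=o, 55→(55−1)÷3=18=r, 64→(64−1)÷3=21=u, 40→(40−1)÷3=13=m.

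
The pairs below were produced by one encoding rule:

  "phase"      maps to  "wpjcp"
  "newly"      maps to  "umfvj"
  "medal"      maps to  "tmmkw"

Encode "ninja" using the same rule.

In phase: p→w is +7, h→p is +8, a→j is +9, s→c is +10 — the shift increases by 1 each position. Each letter shifts forward by (position + 7), i.e. 7, 8, 9, … — the shift grows by one for each successive letter.
Applying it to ninja: n+7=u, i+8=q, n+9=w, j+10=t, a+11=l.

uqwtl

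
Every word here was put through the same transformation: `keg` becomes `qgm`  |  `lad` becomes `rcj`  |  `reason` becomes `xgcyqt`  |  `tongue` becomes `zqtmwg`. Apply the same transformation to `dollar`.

jqrrcx

The rule splits by letter class: vowels +2, consonants +6.
For dollar: d(cons)+6=j, o(vowel)+2=q, l(cons)+6=r, l(cons)+6=r, a(vowel)+2=c, r(cons)+6=x.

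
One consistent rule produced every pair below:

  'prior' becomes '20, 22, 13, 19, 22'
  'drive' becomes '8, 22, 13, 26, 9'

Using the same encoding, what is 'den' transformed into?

The number is (letter's place in the alphabet, a=1) + 4.
Applying it to den: d=4→8, e=5→9, n=14→18.

8, 9, 18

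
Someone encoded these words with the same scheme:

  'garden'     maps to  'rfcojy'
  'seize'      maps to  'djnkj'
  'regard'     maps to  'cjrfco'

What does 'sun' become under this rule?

dzy

The shift depends on letter class: consonant g→r is +11, but vowel a→f is +5. Vowels shift forward by 5 and consonants shift forward by 11.
On sun: s(cons)+11=d, u(vowel)+5=z, n(cons)+11=y.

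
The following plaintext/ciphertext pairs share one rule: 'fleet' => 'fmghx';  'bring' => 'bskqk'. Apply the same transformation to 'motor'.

mpvrv

In fleet: f→f is +0, l→m is +1, e→g is +2, e→h is +3 — the shift increases by 1 each position. Each letter shifts forward by its position index (0, 1, 2, …) — the shift grows by one for each successive letter.
For motor: m+0=m, o+1=p, t+2=v, o+3=r, r+4=v.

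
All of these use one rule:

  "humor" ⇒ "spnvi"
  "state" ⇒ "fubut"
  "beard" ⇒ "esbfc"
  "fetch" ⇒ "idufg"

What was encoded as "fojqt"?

The output letters match the input read backwards, each shifted +1: humor reversed is romuh. The word is reversed, then every letter is shifted forward by 1.
Reversing it on fojqt: shift back: f−1=e, o−1=n, j−1=i, q−1=p, t−1=s → enips; then reverse → spine.

spine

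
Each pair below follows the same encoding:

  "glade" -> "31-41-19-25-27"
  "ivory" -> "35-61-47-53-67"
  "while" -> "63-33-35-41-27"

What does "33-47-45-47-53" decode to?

honor

g(#7)→31 and l(#12)→41: differences scale by 2, so n = 2·pos + 17. With a=1..z=26, the number is 2·pos + 17.
Decoding 33-47-45-47-53: 33→(33−17)÷2=8=h, 47→(47−17)÷2=15=o, 45→(45−17)÷2=14=n, 47→(47−17)÷2=15=o, 53→(53−17)÷2=18=r.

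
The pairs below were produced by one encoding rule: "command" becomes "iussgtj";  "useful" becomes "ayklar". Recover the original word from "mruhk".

It's a constant shift of +6 (ROT6).
Undoing it on mruhk: m−6=g, r−6=l, u−6=o, h−6=b, k−6=e.

globe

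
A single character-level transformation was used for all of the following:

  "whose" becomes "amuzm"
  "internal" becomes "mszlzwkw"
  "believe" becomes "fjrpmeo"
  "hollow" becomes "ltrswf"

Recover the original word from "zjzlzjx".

veteran

The shift increases by 1 at each position, starting from +4: 4, 5, 6, ….
Decoding zjzlzjx: z−4=v, j−5=e, z−6=t, l−7=e, z−8=r, j−9=a, x−10=n.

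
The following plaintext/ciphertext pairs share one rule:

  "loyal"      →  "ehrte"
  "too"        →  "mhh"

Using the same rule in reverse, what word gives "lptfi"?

swamp

Compare letters: l→e is +19, o→h is +19, y→r is +19 — a constant shift. It's a constant shift of +19 (ROT19).
Reversing it on lptfi: l−19=s, p−19=w, t−19=a, f−19=m, i−19=p.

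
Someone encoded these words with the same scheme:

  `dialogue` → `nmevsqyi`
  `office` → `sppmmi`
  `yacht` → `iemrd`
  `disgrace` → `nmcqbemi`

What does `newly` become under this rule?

xigvi

The shift depends on letter class: consonant d→n is +10, but vowel i→m is +4. Two shifts are in play — +4 for a/e/i/o/u, +10 for every other letter.
Applying it to newly: n(cons)+10=x, e(vowel)+4=i, w(cons)+10=g, l(cons)+10=v, y(cons)+10=i.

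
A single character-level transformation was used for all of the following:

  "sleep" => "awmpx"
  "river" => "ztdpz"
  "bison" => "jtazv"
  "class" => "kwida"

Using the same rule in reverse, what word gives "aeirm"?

Shifts by position in sleep: pos 0: s→a (+8), pos 1: l→w (+11), pos 2: e→m (+8), pos 3: e→p (+11) — repeating every 2. The shifts repeat in a cycle of length 2: positions 0,1,… shift by +8, +11, then the pattern repeats.
Undoing it on aeirm: a−8=s, e−11=t, i−8=a, r−11=g, m−8=e.

stage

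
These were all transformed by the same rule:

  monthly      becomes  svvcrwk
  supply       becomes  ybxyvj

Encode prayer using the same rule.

vyihoc

Each letter shifts forward by (position + 6), i.e. 6, 7, 8, … — the shift grows by one for each successive letter.
Applying it to prayer: p+6=v, r+7=y, a+8=i, y+9=h, e+10=o, r+11=c.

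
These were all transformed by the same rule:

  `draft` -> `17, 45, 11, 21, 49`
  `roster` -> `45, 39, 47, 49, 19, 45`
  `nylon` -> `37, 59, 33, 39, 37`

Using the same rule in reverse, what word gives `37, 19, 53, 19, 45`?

d(#4)→17 and r(#18)→45: differences scale by 2, so n = 2·pos + 9. The formula is n = 2×(alphabet index, a=1) + 9.
Reversing it on 37, 19, 53, 19, 45: 37→(37−9)÷2=14=n, 19→(19−9)÷2=5=e, 53→(53−9)÷2=22=v, 19→(19−9)÷2=5=e, 45→(45−9)÷2=18=r.

never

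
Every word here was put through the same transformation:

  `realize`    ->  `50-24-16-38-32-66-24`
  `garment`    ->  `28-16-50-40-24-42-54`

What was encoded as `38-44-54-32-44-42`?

r(#18)→50 and e(#5)→24: differences scale by 2, so n = 2·pos + 14. Each letter becomes 2×(its alphabet position, a=1..z=26) + 14.
Reversing it on 38-44-54-32-44-42: 38→(38−14)÷2=12=l, 44→(44−14)÷2=15=o, 54→(54−14)÷2=20=t, 32→(32−14)÷2=9=i, 44→(44−14)÷2=15=o, 42→(42−14)÷2=14=n.

lotion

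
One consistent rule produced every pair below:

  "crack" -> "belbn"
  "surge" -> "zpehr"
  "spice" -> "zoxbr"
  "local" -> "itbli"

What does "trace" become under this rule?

uelbr

c(2)→b(1) and r(17)→e(4) fit y≡21x+11 (mod 26); the inverse of 21 mod 26 is 5. Each letter's alphabet position (a=0..z=25) is mapped through 21·x+11 mod 26 — an affine cipher.
On trace: t(19)→21·19+11≡20=u; r(17)→21·17+11≡4=e; a(0)→21·0+11≡11=l; c(2)→21·2+11≡1=b; e(4)→21·4+11≡17=r (all mod 26).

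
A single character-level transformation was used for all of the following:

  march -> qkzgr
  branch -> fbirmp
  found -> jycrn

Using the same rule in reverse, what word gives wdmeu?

Shifts by position in march: pos 0: m→q (+4), pos 1: a→k (+10), pos 2: r→z (+8), pos 3: c→g (+4), pos 4: h→r (+10) — repeating every 3. A repeating key of period 3 is used — shifts +4, +10, +8 over and over.
Reversing it on wdmeu: w−4=s, d−10=t, m−8=e, e−4=a, u−10=k.

steak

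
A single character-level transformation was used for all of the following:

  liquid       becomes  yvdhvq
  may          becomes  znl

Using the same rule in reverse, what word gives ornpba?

beacon

Compare letters: l→y is +13, i→v is +13, q→d is +13 — a constant shift. Every letter moves 13 places later in the alphabet, wrapping around z→a.
Decoding ornpba: o−13=b, r−13=e, n−13=a, p−13=c, b−13=o, a−13=n.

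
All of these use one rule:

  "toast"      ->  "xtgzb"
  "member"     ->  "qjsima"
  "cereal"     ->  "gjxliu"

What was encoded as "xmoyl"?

third

In toast: t→x is +4, o→t is +5, a→g is +6, s→z is +7 — the shift increases by 1 each position. Each letter shifts forward by (position + 4), i.e. 4, 5, 6, … — the shift grows by one for each successive letter.
Decoding xmoyl: x−4=t, m−5=h, o−6=i, y−7=r, l−8=d.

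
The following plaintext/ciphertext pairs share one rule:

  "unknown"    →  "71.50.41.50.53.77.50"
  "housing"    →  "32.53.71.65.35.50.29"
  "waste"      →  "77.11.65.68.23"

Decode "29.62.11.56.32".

u(#21)→71 and n(#14)→50: differences scale by 3, so n = 3·pos + 8. With a=1..z=26, the number is 3·pos + 8.
Reversing it on 29.62.11.56.32: 29→(29−8)÷3=7=g, 62→(62−8)÷3=18=r, 11→(11−8)÷3=1=a, 56→(56−8)÷3=16=p, 32→(32−8)÷3=8=h.

graph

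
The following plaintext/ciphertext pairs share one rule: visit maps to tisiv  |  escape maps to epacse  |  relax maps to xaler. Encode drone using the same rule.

The output letters match the input read backwards: visit reversed is tisiv. It's just the letters in reverse order.
Applying it to drone: reverse → enord.

enord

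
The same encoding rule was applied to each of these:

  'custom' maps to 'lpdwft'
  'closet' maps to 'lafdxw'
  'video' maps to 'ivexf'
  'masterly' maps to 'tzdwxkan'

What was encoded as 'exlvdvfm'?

decision

Treating letters as 0–25, the rule is x ↦ 19x + 25 (mod 26).
Decoding exlvdvfm: e(4)→11·(4−25)≡3=d; x(23)→11·(23−25)≡4=e; l(11)→11·(11−25)≡2=c; v(21)→11·(21−25)≡8=i; d(3)→11·(3−25)≡18=s; v(21)→11·(21−25)≡8=i; f(5)→11·(5−25)≡14=o; m(12)→11·(12−25)≡13=n (all mod 26).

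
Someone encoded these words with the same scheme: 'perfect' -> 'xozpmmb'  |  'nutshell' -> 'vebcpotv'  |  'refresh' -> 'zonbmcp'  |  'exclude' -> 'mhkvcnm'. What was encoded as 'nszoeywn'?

firewood

Shifts by position in perfect: pos 0: p→x (+8), pos 1: e→o (+10), pos 2: r→z (+8), pos 3: f→p (+10) — repeating every 2. It's a Vigenère-style cipher with numeric key [8,10]: position i shifts by key[i mod 2].
Decoding nszoeywn: n−8=f, s−10=i, z−8=r, o−10=e, e−8=w, y−10=o, w−8=o, n−10=d.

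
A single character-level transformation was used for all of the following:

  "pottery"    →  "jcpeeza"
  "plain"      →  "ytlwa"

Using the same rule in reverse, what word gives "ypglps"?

heaven

The output letters match the input read backwards, each shifted +11: pottery reversed is yrettop. Two steps: reverse the string, then apply a Caesar shift of +11.
Undoing it on ypglps: shift back: y−11=n, p−11=e, g−11=v, l−11=a, p−11=e, s−11=h → nevaeh; then reverse → heaven.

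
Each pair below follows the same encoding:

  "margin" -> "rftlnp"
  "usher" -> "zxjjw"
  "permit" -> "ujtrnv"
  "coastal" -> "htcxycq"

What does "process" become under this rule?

uwqhjux

Shifts by position in margin: pos 0: m→r (+5), pos 1: a→f (+5), pos 2: r→t (+2), pos 3: g→l (+5), pos 4: i→n (+5), pos 5: n→p (+2) — repeating every 3. The shifts repeat in a cycle of length 3: positions 0,1,… shift by +5, +5, +2, then the pattern repeats.
For process: p+5=u, r+5=w, o+2=q, c+5=h, e+5=j, s+2=u, s+5=x.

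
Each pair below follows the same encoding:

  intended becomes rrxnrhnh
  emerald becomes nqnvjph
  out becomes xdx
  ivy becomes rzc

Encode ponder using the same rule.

The rule splits by letter class: vowels +9, consonants +4.
On ponder: p(cons)+4=t, o(vowel)+9=x, n(cons)+4=r, d(cons)+4=h, e(vowel)+9=n, r(cons)+4=v.

txrhnv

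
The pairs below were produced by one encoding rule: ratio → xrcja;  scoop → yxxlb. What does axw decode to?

nor

The output letters match the input read backwards, each shifted +9: ratio reversed is oitar. The word is reversed, then every letter is shifted forward by 9.
Reversing it on axw: shift back: a−9=r, x−9=o, w−9=n → ron; then reverse → nor.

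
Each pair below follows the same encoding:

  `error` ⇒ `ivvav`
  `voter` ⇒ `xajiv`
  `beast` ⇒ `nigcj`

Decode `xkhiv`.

viper

e(4)→i(8) and r(17)→v(21) fit y≡7x+6 (mod 26); the inverse of 7 mod 26 is 15. Each letter's alphabet position (a=0..z=25) is mapped through 7·x+6 mod 26 — an affine cipher.
Reversing it on xkhiv: x(23)→15·(23−6)≡21=v; k(10)→15·(10−6)≡8=i; h(7)→15·(7−6)≡15=p; i(8)→15·(8−6)≡4=e; v(21)→15·(21−6)≡17=r (all mod 26).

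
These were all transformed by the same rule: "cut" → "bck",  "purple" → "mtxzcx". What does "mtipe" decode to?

The output letters match the input read backwards, each shifted +8: cut reversed is tuc. Two steps: reverse the string, then apply a Caesar shift of +8.
Undoing it on mtipe: shift back: m−8=e, t−8=l, i−8=a, p−8=h, e−8=w → elahw; then reverse → whale.

whale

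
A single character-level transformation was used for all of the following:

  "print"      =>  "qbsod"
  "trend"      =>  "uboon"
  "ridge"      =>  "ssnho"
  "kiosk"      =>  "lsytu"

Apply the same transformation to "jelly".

The shifts repeat in a cycle of length 3: positions 0,1,… shift by +1, +10, +10, then the pattern repeats.
Applying it to jelly: j+1=k, e+10=o, l+10=v, l+1=m, y+10=i.

kovmi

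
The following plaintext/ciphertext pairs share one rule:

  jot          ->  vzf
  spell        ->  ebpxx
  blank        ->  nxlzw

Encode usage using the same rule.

felsp

The shift depends on letter class: consonant j→v is +12, but vowel o→z is +11. The rule splits by letter class: vowels +11, consonants +12.
For usage: u(vowel)+11=f, s(cons)+12=e, a(vowel)+11=l, g(cons)+12=s, e(vowel)+11=p.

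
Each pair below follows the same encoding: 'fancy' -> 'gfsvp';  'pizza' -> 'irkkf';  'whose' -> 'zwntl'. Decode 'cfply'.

layer

f(5)→g(6) and a(0)→f(5) fit y≡21x+5 (mod 26); the inverse of 21 mod 26 is 5. This is an affine cipher: with a=0,…,z=25, each position x becomes (21x+5) mod 26.
Decoding cfply: c(2)→5·(2−5)≡11=l; f(5)→5·(5−5)≡0=a; p(15)→5·(15−5)≡24=y; l(11)→5·(11−5)≡4=e; y(24)→5·(24−5)≡17=r (all mod 26).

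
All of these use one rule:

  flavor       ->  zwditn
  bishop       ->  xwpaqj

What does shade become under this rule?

mlipa

The output letters match the input read backwards, each shifted +8: flavor reversed is rovalf. Read the word backwards and shift each letter +8.
For shade: reverse → edahs; then shift: e+8=m, d+8=l, a+8=i, h+8=p, s+8=a.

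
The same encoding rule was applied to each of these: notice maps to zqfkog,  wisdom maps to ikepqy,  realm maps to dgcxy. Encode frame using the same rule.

The shift depends on letter class: consonant n→z is +12, but vowel o→q is +2. The rule splits by letter class: vowels +2, consonants +12.
On frame: f(cons)+12=r, r(cons)+12=d, a(vowel)+2=c, m(cons)+12=y, e(vowel)+2=g.

rdcyg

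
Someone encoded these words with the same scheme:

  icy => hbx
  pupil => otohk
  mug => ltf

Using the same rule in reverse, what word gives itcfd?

judge

Compare letters: i→h is +25, c→b is +25, y→x is +25 — a constant shift. This is a Caesar cipher with shift 25.
Decoding itcfd: i−25=j, t−25=u, c−25=d, f−25=g, d−25=e.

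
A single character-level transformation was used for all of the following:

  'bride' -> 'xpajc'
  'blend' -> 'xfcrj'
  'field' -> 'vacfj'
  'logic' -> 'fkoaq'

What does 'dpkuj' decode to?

proud

Each letter's alphabet position (a=0..z=25) is mapped through 19·x+4 mod 26 — an affine cipher.
Undoing it on dpkuj: d(3)→11·(3−4)≡15=p; p(15)→11·(15−4)≡17=r; k(10)→11·(10−4)≡14=o; u(20)→11·(20−4)≡20=u; j(9)→11·(9−4)≡3=d (all mod 26).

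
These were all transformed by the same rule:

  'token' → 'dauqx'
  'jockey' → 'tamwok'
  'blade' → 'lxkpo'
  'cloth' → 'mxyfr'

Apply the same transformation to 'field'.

puoxn

A repeating key of period 2 is used — shifts +10, +12 over and over.
Applying it to field: f+10=p, i+12=u, e+10=o, l+12=x, d+10=n.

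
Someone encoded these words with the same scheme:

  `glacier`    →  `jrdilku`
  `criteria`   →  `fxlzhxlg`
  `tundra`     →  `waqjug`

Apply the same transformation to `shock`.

vnrin

Shifts by position in glacier: pos 0: g→j (+3), pos 1: l→r (+6), pos 2: a→d (+3), pos 3: c→i (+6) — repeating every 2. It's a Vigenère-style cipher with numeric key [3,6]: position i shifts by key[i mod 2].
For shock: s+3=v, h+6=n, o+3=r, c+6=i, k+3=n.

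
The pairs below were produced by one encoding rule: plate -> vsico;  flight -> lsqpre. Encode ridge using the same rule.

In plate: p→v is +6, l→s is +7, a→i is +8, t→c is +9 — the shift increases by 1 each position. Each letter shifts forward by (position + 6), i.e. 6, 7, 8, … — the shift grows by one for each successive letter.
On ridge: r+6=x, i+7=p, d+8=l, g+9=p, e+10=o.

xplpo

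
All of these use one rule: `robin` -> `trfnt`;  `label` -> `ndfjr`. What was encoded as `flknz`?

Letter i (0-indexed) is shifted by i+2, so successive shifts are 2, 3, 4, ….
Decoding flknz: f−2=d, l−3=i, k−4=g, n−5=i, z−6=t.

digit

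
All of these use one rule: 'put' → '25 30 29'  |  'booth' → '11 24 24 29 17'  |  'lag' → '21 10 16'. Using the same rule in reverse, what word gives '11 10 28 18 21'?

basil

Each letter is replaced by its alphabet position (a=1..z=26) + 9.
Reversing it on 11 10 28 18 21: 11→(11−9)÷1=2=b, 10→(10−9)÷1=1=a, 28→(28−9)÷1=19=s, 18→(18−9)÷1=9=i, 21→(21−9)÷1=12=l.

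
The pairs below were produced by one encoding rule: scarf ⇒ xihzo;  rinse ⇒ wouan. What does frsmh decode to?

Each letter shifts forward by (position + 5), i.e. 5, 6, 7, … — the shift grows by one for each successive letter.
Decoding frsmh: f−5=a, r−6=l, s−7=l, m−8=e, h−9=y.

alley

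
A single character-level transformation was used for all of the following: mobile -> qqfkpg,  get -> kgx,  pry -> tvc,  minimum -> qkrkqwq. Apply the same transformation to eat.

The shift depends on letter class: consonant m→q is +4, but vowel o→q is +2. Two shifts are in play — +2 for a/e/i/o/u, +4 for every other letter.
Applying it to eat: e(vowel)+2=g, a(vowel)+2=c, t(cons)+4=x.

gcx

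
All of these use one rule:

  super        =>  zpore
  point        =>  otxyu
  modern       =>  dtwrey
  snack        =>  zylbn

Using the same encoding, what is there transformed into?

Each letter's alphabet position (a=0..z=25) is mapped through 21·x+11 mod 26 — an affine cipher.
For there: t(19)→21·19+11≡20=u; h(7)→21·7+11≡2=c; e(4)→21·4+11≡17=r; r(17)→21·17+11≡4=e; e(4)→21·4+11≡17=r (all mod 26).

ucrer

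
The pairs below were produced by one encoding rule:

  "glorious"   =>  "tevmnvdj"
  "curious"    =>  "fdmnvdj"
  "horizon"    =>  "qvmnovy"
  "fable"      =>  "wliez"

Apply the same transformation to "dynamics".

g(6)→t(19) and l(11)→e(4) fit y≡23x+11 (mod 26); the inverse of 23 mod 26 is 17. Each letter's alphabet position (a=0..z=25) is mapped through 23·x+11 mod 26 — an affine cipher.
For dynamics: d(3)→23·3+11≡2=c; y(24)→23·24+11≡17=r; n(13)→23·13+11≡24=y; a(0)→23·0+11≡11=l; m(12)→23·12+11≡1=b; i(8)→23·8+11≡13=n; c(2)→23·2+11≡5=f; s(18)→23·18+11≡9=j (all mod 26).

crylbnfj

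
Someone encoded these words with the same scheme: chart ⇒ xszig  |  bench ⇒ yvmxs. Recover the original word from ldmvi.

Each letter is replaced by its mirror in the alphabet: a↔z, b↔y, c↔x, and so on (the Atbash cipher).
Undoing it on ldmvi: l↔o, d↔w, m↔n, v↔e, i↔r.

owner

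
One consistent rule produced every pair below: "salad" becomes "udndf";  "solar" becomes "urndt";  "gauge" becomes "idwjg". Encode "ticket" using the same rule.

Shifts by position in salad: pos 0: s→u (+2), pos 1: a→d (+3), pos 2: l→n (+2), pos 3: a→d (+3) — repeating every 2. A repeating key of period 2 is used — shifts +2, +3 over and over.
On ticket: t+2=v, i+3=l, c+2=e, k+3=n, e+2=g, t+3=w.

vlengw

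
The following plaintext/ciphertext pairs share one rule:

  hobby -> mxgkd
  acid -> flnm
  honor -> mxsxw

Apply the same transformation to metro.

Shifts by position in hobby: pos 0: h→m (+5), pos 1: o→x (+9), pos 2: b→g (+5), pos 3: b→k (+9) — repeating every 2. It's a Vigenère-style cipher with numeric key [5,9]: position i shifts by key[i mod 2].
On metro: m+5=r, e+9=n, t+5=y, r+9=a, o+5=t.

rnyat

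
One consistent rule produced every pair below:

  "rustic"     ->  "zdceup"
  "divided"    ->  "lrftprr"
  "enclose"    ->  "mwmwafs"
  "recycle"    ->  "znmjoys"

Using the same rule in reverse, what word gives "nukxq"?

In rustic: r→z is +8, u→d is +9, s→c is +10, t→e is +11 — the shift increases by 1 each position. Each letter shifts forward by (position + 8), i.e. 8, 9, 10, … — the shift grows by one for each successive letter.
Undoing it on nukxq: n−8=f, u−9=l, k−10=a, x−11=m, q−12=e.

flame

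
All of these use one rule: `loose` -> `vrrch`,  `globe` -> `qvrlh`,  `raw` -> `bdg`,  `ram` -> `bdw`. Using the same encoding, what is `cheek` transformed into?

Two shifts are in play — +3 for a/e/i/o/u, +10 for every other letter.
For cheek: c(cons)+10=m, h(cons)+10=r, e(vowel)+3=h, e(vowel)+3=h, k(cons)+10=u.

mrhhu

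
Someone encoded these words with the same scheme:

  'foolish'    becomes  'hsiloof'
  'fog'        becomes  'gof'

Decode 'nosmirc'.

crimson

The output letters match the input read backwards: foolish reversed is hsiloof. The word is simply reversed.
Reversing it on nosmirc: then reverse → crimson.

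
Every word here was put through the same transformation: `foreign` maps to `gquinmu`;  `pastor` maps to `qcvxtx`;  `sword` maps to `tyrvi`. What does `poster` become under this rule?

In foreign: f→g is +1, o→q is +2, r→u is +3, e→i is +4 — the shift increases by 1 each position. Letter i (0-indexed) is shifted by i+1, so successive shifts are 1, 2, 3, ….
For poster: p+1=q, o+2=q, s+3=v, t+4=x, e+5=j, r+6=x.

qqvxjx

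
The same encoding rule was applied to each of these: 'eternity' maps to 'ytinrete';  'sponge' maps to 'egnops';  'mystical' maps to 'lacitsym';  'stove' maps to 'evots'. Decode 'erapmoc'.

compare

The output letters match the input read backwards: eternity reversed is ytinrete. The word is simply reversed.
Decoding erapmoc: then reverse → compare.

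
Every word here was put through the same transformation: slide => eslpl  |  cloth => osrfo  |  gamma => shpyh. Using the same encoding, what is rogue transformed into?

dvjgl

Shifts by position in slide: pos 0: s→e (+12), pos 1: l→s (+7), pos 2: i→l (+3), pos 3: d→p (+12), pos 4: e→l (+7) — repeating every 3. It's a Vigenère-style cipher with numeric key [12,7,3]: position i shifts by key[i mod 3].
Applying it to rogue: r+12=d, o+7=v, g+3=j, u+12=g, e+7=l.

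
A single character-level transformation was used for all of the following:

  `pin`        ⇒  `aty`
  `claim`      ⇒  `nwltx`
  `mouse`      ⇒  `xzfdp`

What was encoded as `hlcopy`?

warden

Compare letters: p→a is +11, i→t is +11, n→y is +11 — a constant shift. Each letter is shifted forward by 11 in the alphabet (a Caesar shift of +11).
Reversing it on hlcopy: h−11=w, l−11=a, c−11=r, o−11=d, p−11=e, y−11=n.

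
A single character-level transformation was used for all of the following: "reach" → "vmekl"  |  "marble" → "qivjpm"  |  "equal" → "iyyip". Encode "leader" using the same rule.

Shifts by position in reach: pos 0: r→v (+4), pos 1: e→m (+8), pos 2: a→e (+4), pos 3: c→k (+8) — repeating every 2. It's a Vigenère-style cipher with numeric key [4,8]: position i shifts by key[i mod 2].
On leader: l+4=p, e+8=m, a+4=e, d+8=l, e+4=i, r+8=z.

pmeliz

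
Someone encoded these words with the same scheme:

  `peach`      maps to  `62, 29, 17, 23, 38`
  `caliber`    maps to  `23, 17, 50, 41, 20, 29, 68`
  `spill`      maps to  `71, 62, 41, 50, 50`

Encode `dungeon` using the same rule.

26, 77, 56, 35, 29, 59, 56

p(#16)→62 and e(#5)→29: differences scale by 3, so n = 3·pos + 14. The formula is n = 3×(alphabet index, a=1) + 14.
For dungeon: d=4→26, u=21→77, n=14→56, g=7→35, e=5→29, o=15→59, n=14→56.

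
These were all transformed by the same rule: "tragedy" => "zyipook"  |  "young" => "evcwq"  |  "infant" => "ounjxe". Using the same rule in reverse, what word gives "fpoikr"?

zigzag

In tragedy: t→z is +6, r→y is +7, a→i is +8, g→p is +9 — the shift increases by 1 each position. Each letter shifts forward by (position + 6), i.e. 6, 7, 8, … — the shift grows by one for each successive letter.
Undoing it on fpoikr: f−6=z, p−7=i, o−8=g, i−9=z, k−10=a, r−11=g.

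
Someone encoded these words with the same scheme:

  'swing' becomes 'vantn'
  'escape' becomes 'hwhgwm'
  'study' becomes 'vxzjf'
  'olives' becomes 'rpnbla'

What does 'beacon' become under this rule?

eifivv

In swing: s→v is +3, w→a is +4, i→n is +5, n→t is +6 — the shift increases by 1 each position. The shift increases by 1 at each position, starting from +3: 3, 4, 5, ….
For beacon: b+3=e, e+4=i, a+5=f, c+6=i, o+7=v, n+8=v.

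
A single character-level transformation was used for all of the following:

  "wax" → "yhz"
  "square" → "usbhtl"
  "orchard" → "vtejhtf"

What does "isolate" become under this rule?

puvnhvl

The shift depends on letter class: consonant w→y is +2, but vowel a→h is +7. Two shifts are in play — +7 for a/e/i/o/u, +2 for every other letter.
For isolate: i(vowel)+7=p, s(cons)+2=u, o(vowel)+7=v, l(cons)+2=n, a(vowel)+7=h, t(cons)+2=v, e(vowel)+7=l.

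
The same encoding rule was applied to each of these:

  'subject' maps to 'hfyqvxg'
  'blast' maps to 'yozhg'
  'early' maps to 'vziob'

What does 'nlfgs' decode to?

mouth

Each pair mirrors across the alphabet (s↔h, u↔f, b↔y): positions sum to 25. This is the alphabet-reversal cipher (Atbash): a becomes z, b becomes y, etc.
Decoding nlfgs: n↔m, l↔o, f↔u, g↔t, s↔h.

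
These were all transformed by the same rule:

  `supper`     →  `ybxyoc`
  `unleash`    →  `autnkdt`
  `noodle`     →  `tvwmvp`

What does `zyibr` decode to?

In supper: s→y is +6, u→b is +7, p→x is +8, p→y is +9 — the shift increases by 1 each position. Each letter shifts forward by (position + 6), i.e. 6, 7, 8, … — the shift grows by one for each successive letter.
Decoding zyibr: z−6=t, y−7=r, i−8=a, b−9=s, r−10=h.

trash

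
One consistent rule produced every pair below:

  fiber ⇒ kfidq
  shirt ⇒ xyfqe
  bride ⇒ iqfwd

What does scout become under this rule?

f(5)→k(10) and i(8)→f(5) fit y≡7x+1 (mod 26); the inverse of 7 mod 26 is 15. Each letter's alphabet position (a=0..z=25) is mapped through 7·x+1 mod 26 — an affine cipher.
Applying it to scout: s(18)→7·18+1≡23=x; c(2)→7·2+1≡15=p; o(14)→7·14+1≡21=v; u(20)→7·20+1≡11=l; t(19)→7·19+1≡4=e (all mod 26).

xpvle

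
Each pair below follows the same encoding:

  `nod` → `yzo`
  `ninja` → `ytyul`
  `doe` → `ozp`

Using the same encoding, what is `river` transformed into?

Compare letters: n→y is +11, o→z is +11, d→o is +11 — a constant shift. It's a constant shift of +11 (ROT11).
On river: r+11=c, i+11=t, v+11=g, e+11=p, r+11=c.

ctgpc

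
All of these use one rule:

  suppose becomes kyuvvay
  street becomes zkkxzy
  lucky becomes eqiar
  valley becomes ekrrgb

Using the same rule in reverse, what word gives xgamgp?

jaguar

The output letters match the input read backwards, each shifted +6: suppose reversed is esoppus. Two steps: reverse the string, then apply a Caesar shift of +6.
Reversing it on xgamgp: shift back: x−6=r, g−6=a, a−6=u, m−6=g, g−6=a, p−6=j → raugaj; then reverse → jaguar.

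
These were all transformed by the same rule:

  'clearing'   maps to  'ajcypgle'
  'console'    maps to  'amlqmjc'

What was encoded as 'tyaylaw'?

Compare letters: c→a is +24, l→j is +24, e→c is +24 — a constant shift. This is a Caesar cipher with shift 24.
Undoing it on tyaylaw: t−24=v, y−24=a, a−24=c, y−24=a, l−24=n, a−24=c, w−24=y.

vacancy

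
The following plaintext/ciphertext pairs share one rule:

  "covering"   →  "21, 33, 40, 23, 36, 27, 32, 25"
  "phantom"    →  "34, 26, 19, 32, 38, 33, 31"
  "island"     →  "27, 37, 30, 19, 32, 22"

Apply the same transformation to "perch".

Each letter is replaced by its alphabet position (a=1..z=26) + 18.
On perch: p=16→34, e=5→23, r=18→36, c=3→21, h=8→26.

34, 23, 36, 21, 26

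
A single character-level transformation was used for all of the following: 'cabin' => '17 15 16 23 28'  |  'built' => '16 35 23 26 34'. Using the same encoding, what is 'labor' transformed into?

26 15 16 29 32

c is letter #3 and maps to 17: an offset of 14. Letters become their 1-based position plus 14 (so a→15, b→16, …).
On labor: l=12→26, a=1→15, b=2→16, o=15→29, r=18→32.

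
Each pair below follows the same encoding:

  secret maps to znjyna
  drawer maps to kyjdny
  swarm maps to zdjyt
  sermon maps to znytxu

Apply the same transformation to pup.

wdw

Vowels shift forward by 9 and consonants shift forward by 7.
On pup: p(cons)+7=w, u(vowel)+9=d, p(cons)+7=w.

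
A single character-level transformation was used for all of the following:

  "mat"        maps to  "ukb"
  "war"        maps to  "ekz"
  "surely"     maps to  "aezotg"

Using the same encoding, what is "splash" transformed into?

axtkap

Vowels shift forward by 10 and consonants shift forward by 8.
Applying it to splash: s(cons)+8=a, p(cons)+8=x, l(cons)+8=t, a(vowel)+10=k, s(cons)+8=a, h(cons)+8=p.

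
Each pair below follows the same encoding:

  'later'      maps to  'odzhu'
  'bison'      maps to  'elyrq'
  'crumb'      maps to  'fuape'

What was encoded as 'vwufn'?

stock

Shifts by position in later: pos 0: l→o (+3), pos 1: a→d (+3), pos 2: t→z (+6), pos 3: e→h (+3), pos 4: r→u (+3) — repeating every 3. It's a Vigenère-style cipher with numeric key [3,3,6]: position i shifts by key[i mod 3].
Decoding vwufn: v−3=s, w−3=t, u−6=o, f−3=c, n−3=k.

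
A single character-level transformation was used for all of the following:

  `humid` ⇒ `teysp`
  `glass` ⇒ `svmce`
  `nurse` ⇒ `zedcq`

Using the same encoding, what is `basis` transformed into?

nkese

Shifts by position in humid: pos 0: h→t (+12), pos 1: u→e (+10), pos 2: m→y (+12), pos 3: i→s (+10) — repeating every 2. A repeating key of period 2 is used — shifts +12, +10 over and over.
On basis: b+12=n, a+10=k, s+12=e, i+10=s, s+12=e.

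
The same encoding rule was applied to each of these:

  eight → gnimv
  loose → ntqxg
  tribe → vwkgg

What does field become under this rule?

hngqf

A repeating key of period 2 is used — shifts +2, +5 over and over.
For field: f+2=h, i+5=n, e+2=g, l+5=q, d+2=f.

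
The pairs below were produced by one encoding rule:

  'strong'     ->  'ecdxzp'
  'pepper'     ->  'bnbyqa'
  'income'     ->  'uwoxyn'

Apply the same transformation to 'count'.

oxgwf

Shifts by position in strong: pos 0: s→e (+12), pos 1: t→c (+9), pos 2: r→d (+12), pos 3: o→x (+9) — repeating every 2. It's a Vigenère-style cipher with numeric key [12,9]: position i shifts by key[i mod 2].
Applying it to count: c+12=o, o+9=x, u+12=g, n+9=w, t+12=f.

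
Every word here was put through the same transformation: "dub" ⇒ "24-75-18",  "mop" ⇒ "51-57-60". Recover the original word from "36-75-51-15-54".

human

d(#4)→24 and u(#21)→75: differences scale by 3, so n = 3·pos + 12. With a=1..z=26, the number is 3·pos + 12.
Reversing it on 36-75-51-15-54: 36→(36−12)÷3=8=h, 75→(75−12)÷3=21=u, 51→(51−12)÷3=13=m, 15→(15−12)÷3=1=a, 54→(54−12)÷3=14=n.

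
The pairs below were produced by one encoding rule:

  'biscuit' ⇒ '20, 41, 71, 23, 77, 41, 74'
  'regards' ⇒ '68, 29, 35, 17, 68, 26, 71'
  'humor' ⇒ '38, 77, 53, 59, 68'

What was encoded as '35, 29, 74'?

With a=1..z=26, the number is 3·pos + 14.
Decoding 35, 29, 74: 35→(35−14)÷3=7=g, 29→(29−14)÷3=5=e, 74→(74−14)÷3=20=t.

get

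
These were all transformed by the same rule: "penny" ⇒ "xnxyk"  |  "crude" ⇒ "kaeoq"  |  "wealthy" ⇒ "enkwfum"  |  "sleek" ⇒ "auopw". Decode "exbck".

worry

Each letter shifts forward by (position + 8), i.e. 8, 9, 10, … — the shift grows by one for each successive letter.
Reversing it on exbck: e−8=w, x−9=o, b−10=r, c−11=r, k−12=y.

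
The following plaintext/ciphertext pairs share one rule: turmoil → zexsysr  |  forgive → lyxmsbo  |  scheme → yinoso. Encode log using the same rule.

rym

The shift depends on letter class: consonant t→z is +6, but vowel u→e is +10. The rule splits by letter class: vowels +10, consonants +6.
Applying it to log: l(cons)+6=r, o(vowel)+10=y, g(cons)+6=m.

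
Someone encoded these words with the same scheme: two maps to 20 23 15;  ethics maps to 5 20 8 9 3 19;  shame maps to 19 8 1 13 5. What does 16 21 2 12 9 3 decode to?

t is letter #20 and maps to 20: an offset of 0. Each letter is replaced by its alphabet position (a=1, b=2, …, z=26).
Decoding 16 21 2 12 9 3: 16=p, 21=u, 2=b, 12=l, 9=i, 3=c.

public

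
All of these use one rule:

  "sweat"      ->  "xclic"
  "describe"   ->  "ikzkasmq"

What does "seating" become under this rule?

Letter i (0-indexed) is shifted by i+5, so successive shifts are 5, 6, 7, ….
On seating: s+5=x, e+6=k, a+7=h, t+8=b, i+9=r, n+10=x, g+11=r.

xkhbrxr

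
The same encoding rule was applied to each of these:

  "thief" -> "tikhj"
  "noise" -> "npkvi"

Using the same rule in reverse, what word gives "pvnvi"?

In thief: t→t is +0, h→i is +1, i→k is +2, e→h is +3 — the shift increases by 1 each position. Letter i (0-indexed) is shifted by i+0, so successive shifts are 0, 1, 2, ….
Undoing it on pvnvi: p−0=p, v−1=u, n−2=l, v−3=s, i−4=e.

pulse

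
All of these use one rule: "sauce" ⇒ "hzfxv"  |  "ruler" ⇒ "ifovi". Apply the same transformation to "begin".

Each pair mirrors across the alphabet (s↔h, a↔z, u↔f): positions sum to 25. Each letter is replaced by its mirror in the alphabet: a↔z, b↔y, c↔x, and so on (the Atbash cipher).
For begin: b↔y, e↔v, g↔t, i↔r, n↔m.

yvtrm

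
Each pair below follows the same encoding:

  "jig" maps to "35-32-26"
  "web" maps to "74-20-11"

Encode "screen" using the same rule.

62-14-59-20-20-47

j(#10)→35 and i(#9)→32: differences scale by 3, so n = 3·pos + 5. Each letter becomes 3×(its alphabet position, a=1..z=26) + 5.
On screen: s=19→62, c=3→14, r=18→59, e=5→20, e=5→20, n=14→47.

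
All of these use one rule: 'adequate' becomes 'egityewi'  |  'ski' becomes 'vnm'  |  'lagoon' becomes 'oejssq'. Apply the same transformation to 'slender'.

voiqgiu

The shift depends on letter class: consonant d→g is +3, but vowel a→e is +4. Two shifts are in play — +4 for a/e/i/o/u, +3 for every other letter.
On slender: s(cons)+3=v, l(cons)+3=o, e(vowel)+4=i, n(cons)+3=q, d(cons)+3=g, e(vowel)+4=i, r(cons)+3=u.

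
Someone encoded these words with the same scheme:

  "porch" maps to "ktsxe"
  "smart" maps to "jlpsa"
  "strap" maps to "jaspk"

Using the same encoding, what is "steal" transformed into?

Treating letters as 0–25, the rule is x ↦ 17x + 15 (mod 26).
Applying it to steal: s(18)→17·18+15≡9=j; t(19)→17·19+15≡0=a; e(4)→17·4+15≡5=f; a(0)→17·0+15≡15=p; l(11)→17·11+15≡20=u (all mod 26).

jafpu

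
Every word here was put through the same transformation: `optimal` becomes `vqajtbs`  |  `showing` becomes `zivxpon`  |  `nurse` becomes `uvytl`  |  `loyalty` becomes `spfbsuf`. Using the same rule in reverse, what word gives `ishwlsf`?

bravery

A repeating key of period 2 is used — shifts +7, +1 over and over.
Reversing it on ishwlsf: i−7=b, s−1=r, h−7=a, w−1=v, l−7=e, s−1=r, f−7=y.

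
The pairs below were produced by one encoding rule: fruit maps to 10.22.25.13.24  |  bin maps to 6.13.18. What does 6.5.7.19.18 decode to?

bacon

f is letter #6 and maps to 10: an offset of 4. The number is (letter's place in the alphabet, a=1) + 4.
Decoding 6.5.7.19.18: 6→(6−4)÷1=2=b, 5→(5−4)÷1=1=a, 7→(7−4)÷1=3=c, 19→(19−4)÷1=15=o, 18→(18−4)÷1=14=n.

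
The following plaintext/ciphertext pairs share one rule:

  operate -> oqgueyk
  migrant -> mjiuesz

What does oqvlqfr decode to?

optimal

In operate: o→o is +0, p→q is +1, e→g is +2, r→u is +3 — the shift increases by 1 each position. Letter i (0-indexed) is shifted by i+0, so successive shifts are 0, 1, 2, ….
Decoding oqvlqfr: o−0=o, q−1=p, v−2=t, l−3=i, q−4=m, f−5=a, r−6=l.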